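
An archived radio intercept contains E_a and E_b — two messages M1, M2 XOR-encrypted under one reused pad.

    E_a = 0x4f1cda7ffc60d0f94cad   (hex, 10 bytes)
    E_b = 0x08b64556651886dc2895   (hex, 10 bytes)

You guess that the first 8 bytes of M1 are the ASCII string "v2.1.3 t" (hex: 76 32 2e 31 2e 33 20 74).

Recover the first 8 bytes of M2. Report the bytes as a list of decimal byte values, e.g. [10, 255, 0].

First, E_a ⊕ E_b = (M1 ⊕ K) ⊕ (M2 ⊕ K) = M1 ⊕ M2, so the key drops out. Then M2 = (M1 ⊕ M2) ⊕ M1 over the first 8 bytes.
byte 0: (4f xor 08) xor 76 = 47 xor 76 = 31
byte 1: (1c xor b6) xor 32 = aa xor 32 = 98
byte 2: (da xor 45) xor 2e = 9f xor 2e = b1
byte 3: (7f xor 56) xor 31 = 29 xor 31 = 18
byte 4: (fc xor 65) xor 2e = 99 xor 2e = b7
byte 5: (60 xor 18) xor 33 = 78 xor 33 = 4b
byte 6: (d0 xor 86) xor 20 = 56 xor 20 = 76
byte 7: (f9 xor dc) xor 74 = 25 xor 74 = 51

[49, 152, 177, 24, 183, 75, 118, 81]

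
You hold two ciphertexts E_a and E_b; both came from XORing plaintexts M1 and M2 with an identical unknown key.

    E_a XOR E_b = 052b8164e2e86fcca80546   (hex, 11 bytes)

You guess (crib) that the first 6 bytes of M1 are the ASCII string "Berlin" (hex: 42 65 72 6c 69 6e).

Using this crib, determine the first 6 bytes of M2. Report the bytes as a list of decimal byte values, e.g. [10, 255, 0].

[71, 78, 243, 8, 139, 134]

Since E_a ⊕ E_b = M1 ⊕ M2, XORing with the guessed M1 bytes yields the corresponding M2 bytes: M2 = (E_a ⊕ E_b) ⊕ M1.
byte 0: 05 xor 42 = 47
byte 1: 2b xor 65 = 4e
byte 2: 81 xor 72 = f3
byte 3: 64 xor 6c = 08
byte 4: e2 xor 69 = 8b
byte 5: e8 xor 6e = 86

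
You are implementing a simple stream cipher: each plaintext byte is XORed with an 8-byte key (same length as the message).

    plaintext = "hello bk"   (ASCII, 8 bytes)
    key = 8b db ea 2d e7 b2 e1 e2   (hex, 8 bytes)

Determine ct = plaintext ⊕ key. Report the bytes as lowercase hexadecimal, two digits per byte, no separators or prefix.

68 ^ 8b = e3
65 ^ db = be
6c ^ ea = 86
6c ^ 2d = 41
6f ^ e7 = 88
20 ^ b2 = 92
62 ^ e1 = 83
6b ^ e2 = 89

e3be864188928389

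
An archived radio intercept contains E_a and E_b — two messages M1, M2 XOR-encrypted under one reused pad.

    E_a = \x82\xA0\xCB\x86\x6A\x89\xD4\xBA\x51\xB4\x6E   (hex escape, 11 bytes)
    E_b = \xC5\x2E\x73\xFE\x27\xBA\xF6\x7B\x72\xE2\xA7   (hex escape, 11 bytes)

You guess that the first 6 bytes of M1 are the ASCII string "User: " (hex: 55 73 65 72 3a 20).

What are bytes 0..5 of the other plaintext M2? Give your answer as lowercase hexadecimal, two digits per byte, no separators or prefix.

First, E_a ⊕ E_b = (M1 ⊕ K) ⊕ (M2 ⊕ K) = M1 ⊕ M2, so the key drops out. Then M2 = (M1 ⊕ M2) ⊕ M1 over the first 6 bytes.
byte 0: (82 ⊕ c5) ⊕ 55 = 47 ⊕ 55 = 12
byte 1: (a0 ⊕ 2e) ⊕ 73 = 8e ⊕ 73 = fd
byte 2: (cb ⊕ 73) ⊕ 65 = b8 ⊕ 65 = dd
byte 3: (86 ⊕ fe) ⊕ 72 = 78 ⊕ 72 = 0a
byte 4: (6a ⊕ 27) ⊕ 3a = 4d ⊕ 3a = 77
byte 5: (89 ⊕ ba) ⊕ 20 = 33 ⊕ 20 = 13

12fddd0a7713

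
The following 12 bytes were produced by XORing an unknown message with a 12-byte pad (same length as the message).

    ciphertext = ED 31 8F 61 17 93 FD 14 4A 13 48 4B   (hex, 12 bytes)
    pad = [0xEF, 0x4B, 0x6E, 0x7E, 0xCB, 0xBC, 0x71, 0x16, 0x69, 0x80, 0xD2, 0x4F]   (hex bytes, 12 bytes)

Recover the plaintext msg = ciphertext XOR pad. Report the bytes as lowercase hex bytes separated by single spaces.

02 7a e1 1f dc 2f 8c 02 23 93 9a 04

ed XOR ef = 02
31 XOR 4b = 7a
8f XOR 6e = e1
61 XOR 7e = 1f
17 XOR cb = dc
93 XOR bc = 2f
fd XOR 71 = 8c
14 XOR 16 = 02
4a XOR 69 = 23
13 XOR 80 = 93
48 XOR d2 = 9a
4b XOR 4f = 04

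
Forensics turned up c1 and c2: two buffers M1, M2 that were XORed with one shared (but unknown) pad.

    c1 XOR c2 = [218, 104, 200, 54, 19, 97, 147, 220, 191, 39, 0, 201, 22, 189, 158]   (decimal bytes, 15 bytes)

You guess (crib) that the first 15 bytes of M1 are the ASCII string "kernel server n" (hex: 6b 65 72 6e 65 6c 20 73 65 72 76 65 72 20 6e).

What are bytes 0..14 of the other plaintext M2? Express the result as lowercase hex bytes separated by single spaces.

b1 0d ba 58 76 0d b3 af da 55 76 ac 64 9d f0

Since c1 ⊕ c2 = M1 ⊕ M2, XORing with the guessed M1 bytes yields the corresponding M2 bytes: M2 = (c1 ⊕ c2) ⊕ M1.
218 ^ 107 = 177
104 ^ 101 =  13
200 ^ 114 = 186
 54 ^ 110 =  88
 19 ^ 101 = 118
 97 ^ 108 =  13
147 ^  32 = 179
220 ^ 115 = 175
191 ^ 101 = 218
 39 ^ 114 =  85
  0 ^ 118 = 118
201 ^ 101 = 172
 22 ^ 114 = 100
189 ^  32 = 157
158 ^ 110 = 240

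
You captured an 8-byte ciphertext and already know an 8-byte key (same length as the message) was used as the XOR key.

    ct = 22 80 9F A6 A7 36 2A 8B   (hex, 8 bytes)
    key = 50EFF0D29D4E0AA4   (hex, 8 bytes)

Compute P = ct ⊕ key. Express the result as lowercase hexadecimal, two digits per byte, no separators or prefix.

22 XOR 50 = 72
80 XOR ef = 6f
9f XOR f0 = 6f
a6 XOR d2 = 74
a7 XOR 9d = 3a
36 XOR 4e = 78
2a XOR 0a = 20
8b XOR a4 = 2f

726f6f743a78202f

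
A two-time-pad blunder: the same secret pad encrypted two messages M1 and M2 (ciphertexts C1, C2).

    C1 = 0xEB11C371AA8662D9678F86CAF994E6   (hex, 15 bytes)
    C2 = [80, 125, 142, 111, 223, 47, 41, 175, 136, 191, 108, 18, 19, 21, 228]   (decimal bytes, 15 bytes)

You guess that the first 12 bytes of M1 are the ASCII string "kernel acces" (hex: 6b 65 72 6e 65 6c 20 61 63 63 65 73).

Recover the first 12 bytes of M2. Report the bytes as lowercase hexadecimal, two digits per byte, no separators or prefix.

d0093f7010c56b178c538fab

First, C1 ⊕ C2 = (M1 ⊕ K) ⊕ (M2 ⊕ K) = M1 ⊕ M2, so the key drops out. Then M2 = (M1 ⊕ M2) ⊕ M1 over the first 12 bytes.
byte 0: (eb ⊕ 50) ⊕ 6b = bb ⊕ 6b = d0
byte 1: (11 ⊕ 7d) ⊕ 65 = 6c ⊕ 65 = 09
byte 2: (c3 ⊕ 8e) ⊕ 72 = 4d ⊕ 72 = 3f
byte 3: (71 ⊕ 6f) ⊕ 6e = 1e ⊕ 6e = 70
byte 4: (aa ⊕ df) ⊕ 65 = 75 ⊕ 65 = 10
byte 5: (86 ⊕ 2f) ⊕ 6c = a9 ⊕ 6c = c5
byte 6: (62 ⊕ 29) ⊕ 20 = 4b ⊕ 20 = 6b
byte 7: (d9 ⊕ af) ⊕ 61 = 76 ⊕ 61 = 17
byte 8: (67 ⊕ 88) ⊕ 63 = ef ⊕ 63 = 8c
byte 9: (8f ⊕ bf) ⊕ 63 = 30 ⊕ 63 = 53
byte 10: (86 ⊕ 6c) ⊕ 65 = ea ⊕ 65 = 8f
byte 11: (ca ⊕ 12) ⊕ 73 = d8 ⊕ 73 = ab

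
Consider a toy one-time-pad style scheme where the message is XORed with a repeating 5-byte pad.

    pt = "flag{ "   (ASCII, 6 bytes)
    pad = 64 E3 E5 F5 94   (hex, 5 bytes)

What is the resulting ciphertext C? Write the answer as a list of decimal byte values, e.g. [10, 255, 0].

The 5-byte key repeats, so the effective keystream is 64 e3 e5 f5 94 64.
byte 0: 66 ⊕ 64 = 02
byte 1: 6c ⊕ e3 = 8f
byte 2: 61 ⊕ e5 = 84
byte 3: 67 ⊕ f5 = 92
byte 4: 7b ⊕ 94 = ef
byte 5: 20 ⊕ 64 = 44

[2, 143, 132, 146, 239, 68]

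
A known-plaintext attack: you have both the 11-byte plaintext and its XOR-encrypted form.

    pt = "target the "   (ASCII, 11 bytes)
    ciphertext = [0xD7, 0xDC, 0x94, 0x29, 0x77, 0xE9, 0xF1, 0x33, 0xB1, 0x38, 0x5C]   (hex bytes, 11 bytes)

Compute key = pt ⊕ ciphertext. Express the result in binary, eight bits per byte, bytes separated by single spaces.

10100011 10111101 11100110 01001110 00010010 10011101 11010001 01000111 11011001 01011101 01111100

Since ciphertext = pt ⊕ key, XORing both sides with pt gives key = pt ⊕ ciphertext.
01110100 xor 11010111 = 10100011
01100001 xor 11011100 = 10111101
01110010 xor 10010100 = 11100110
01100111 xor 00101001 = 01001110
01100101 xor 01110111 = 00010010
01110100 xor 11101001 = 10011101
00100000 xor 11110001 = 11010001
01110100 xor 00110011 = 01000111
01101000 xor 10110001 = 11011001
01100101 xor 00111000 = 01011101
00100000 xor 01011100 = 01111100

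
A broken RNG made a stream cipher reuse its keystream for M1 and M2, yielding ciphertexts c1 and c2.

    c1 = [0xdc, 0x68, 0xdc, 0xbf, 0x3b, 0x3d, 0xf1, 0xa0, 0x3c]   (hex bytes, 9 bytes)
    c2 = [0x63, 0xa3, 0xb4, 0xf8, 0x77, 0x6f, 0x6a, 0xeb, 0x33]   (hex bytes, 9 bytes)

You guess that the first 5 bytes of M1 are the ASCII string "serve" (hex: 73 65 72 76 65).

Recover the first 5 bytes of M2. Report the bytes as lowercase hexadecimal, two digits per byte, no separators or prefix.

First, c1 ⊕ c2 = (M1 ⊕ K) ⊕ (M2 ⊕ K) = M1 ⊕ M2, so the key drops out. Then M2 = (M1 ⊕ M2) ⊕ M1 over the first 5 bytes.
byte 0: (dc ^ 63) ^ 73 = bf ^ 73 = cc
byte 1: (68 ^ a3) ^ 65 = cb ^ 65 = ae
byte 2: (dc ^ b4) ^ 72 = 68 ^ 72 = 1a
byte 3: (bf ^ f8) ^ 76 = 47 ^ 76 = 31
byte 4: (3b ^ 77) ^ 65 = 4c ^ 65 = 29

ccae1a3129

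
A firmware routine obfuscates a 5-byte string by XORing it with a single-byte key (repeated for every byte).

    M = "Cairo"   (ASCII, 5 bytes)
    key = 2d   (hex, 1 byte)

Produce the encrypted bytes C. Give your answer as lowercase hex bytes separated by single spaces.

The 1-byte key repeats, so the effective keystream is 2d 2d 2d 2d 2d.
byte 0: 01000011 xor 00101101 = 01101110
byte 1: 01100001 xor 00101101 = 01001100
byte 2: 01101001 xor 00101101 = 01000100
byte 3: 01110010 xor 00101101 = 01011111
byte 4: 01101111 xor 00101101 = 01000010

6e 4c 44 5f 42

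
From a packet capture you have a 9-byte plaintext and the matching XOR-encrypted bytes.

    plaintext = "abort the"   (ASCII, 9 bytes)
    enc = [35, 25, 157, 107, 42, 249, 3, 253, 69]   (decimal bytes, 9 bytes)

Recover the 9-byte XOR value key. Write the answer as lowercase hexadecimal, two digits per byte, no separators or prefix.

427bf2195ed9779520

Since enc = plaintext ⊕ key, XORing both sides with plaintext gives key = plaintext ⊕ enc.
61 xor 23 = 42
62 xor 19 = 7b
6f xor 9d = f2
72 xor 6b = 19
74 xor 2a = 5e
20 xor f9 = d9
74 xor 03 = 77
68 xor fd = 95
65 xor 45 = 20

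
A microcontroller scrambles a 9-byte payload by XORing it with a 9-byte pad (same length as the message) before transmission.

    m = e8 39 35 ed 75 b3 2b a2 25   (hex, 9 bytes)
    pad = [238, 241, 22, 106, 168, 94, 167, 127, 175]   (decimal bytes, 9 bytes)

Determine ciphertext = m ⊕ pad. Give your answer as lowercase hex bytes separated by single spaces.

06 c8 23 87 dd ed 8c dd 8a

XOR is its own inverse, so applying the key byte-wise gives the result directly.
byte 0: 11101000 ^ 11101110 = 00000110
byte 1: 00111001 ^ 11110001 = 11001000
byte 2: 00110101 ^ 00010110 = 00100011
byte 3: 11101101 ^ 01101010 = 10000111
byte 4: 01110101 ^ 10101000 = 11011101
byte 5: 10110011 ^ 01011110 = 11101101
byte 6: 00101011 ^ 10100111 = 10001100
byte 7: 10100010 ^ 01111111 = 11011101
byte 8: 00100101 ^ 10101111 = 10001010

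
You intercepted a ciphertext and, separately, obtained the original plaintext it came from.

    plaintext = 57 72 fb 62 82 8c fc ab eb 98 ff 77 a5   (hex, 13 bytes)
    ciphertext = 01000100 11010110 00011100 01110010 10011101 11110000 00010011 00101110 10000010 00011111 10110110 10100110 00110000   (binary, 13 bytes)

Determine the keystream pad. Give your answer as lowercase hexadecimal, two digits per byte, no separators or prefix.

Since ciphertext = plaintext ⊕ pad, XORing both sides with plaintext gives pad = plaintext ⊕ ciphertext.
byte 0: 57 ⊕ 44 = 13
byte 1: 72 ⊕ d6 = a4
byte 2: fb ⊕ 1c = e7
byte 3: 62 ⊕ 72 = 10
byte 4: 82 ⊕ 9d = 1f
byte 5: 8c ⊕ f0 = 7c
byte 6: fc ⊕ 13 = ef
byte 7: ab ⊕ 2e = 85
byte 8: eb ⊕ 82 = 69
byte 9: 98 ⊕ 1f = 87
byte 10: ff ⊕ b6 = 49
byte 11: 77 ⊕ a6 = d1
byte 12: a5 ⊕ 30 = 95

13a4e7101f7cef85698749d195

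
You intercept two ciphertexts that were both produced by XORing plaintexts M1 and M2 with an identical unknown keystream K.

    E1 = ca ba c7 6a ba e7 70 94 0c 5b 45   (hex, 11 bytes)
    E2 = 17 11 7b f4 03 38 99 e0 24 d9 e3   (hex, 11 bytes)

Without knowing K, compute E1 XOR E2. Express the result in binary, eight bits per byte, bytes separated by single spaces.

E1 ⊕ E2 = (M1 ⊕ K) ⊕ (M2 ⊕ K) = M1 ⊕ M2 — the shared key cancels under XOR.
202 XOR  23 = 221
186 XOR  17 = 171
199 XOR 123 = 188
106 XOR 244 = 158
186 XOR   3 = 185
231 XOR  56 = 223
112 XOR 153 = 233
148 XOR 224 = 116
 12 XOR  36 =  40
 91 XOR 217 = 130
 69 XOR 227 = 166

11011101 10101011 10111100 10011110 10111001 11011111 11101001 01110100 00101000 10000010 10100110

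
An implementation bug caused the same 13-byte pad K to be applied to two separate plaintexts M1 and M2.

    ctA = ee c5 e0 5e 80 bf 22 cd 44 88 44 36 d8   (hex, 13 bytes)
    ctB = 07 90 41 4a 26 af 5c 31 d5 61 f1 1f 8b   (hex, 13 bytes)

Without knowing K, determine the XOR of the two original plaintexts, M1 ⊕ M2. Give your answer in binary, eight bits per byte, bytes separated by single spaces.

11101001 01010101 10100001 00010100 10100110 00010000 01111110 11111100 10010001 11101001 10110101 00101001 01010011

ctA ⊕ ctB = (M1 ⊕ K) ⊕ (M2 ⊕ K) = M1 ⊕ M2 — the shared key cancels under XOR.
11101110 ⊕ 00000111 = 11101001
11000101 ⊕ 10010000 = 01010101
11100000 ⊕ 01000001 = 10100001
01011110 ⊕ 01001010 = 00010100
10000000 ⊕ 00100110 = 10100110
10111111 ⊕ 10101111 = 00010000
00100010 ⊕ 01011100 = 01111110
11001101 ⊕ 00110001 = 11111100
01000100 ⊕ 11010101 = 10010001
10001000 ⊕ 01100001 = 11101001
01000100 ⊕ 11110001 = 10110101
00110110 ⊕ 00011111 = 00101001
11011000 ⊕ 10001011 = 01010011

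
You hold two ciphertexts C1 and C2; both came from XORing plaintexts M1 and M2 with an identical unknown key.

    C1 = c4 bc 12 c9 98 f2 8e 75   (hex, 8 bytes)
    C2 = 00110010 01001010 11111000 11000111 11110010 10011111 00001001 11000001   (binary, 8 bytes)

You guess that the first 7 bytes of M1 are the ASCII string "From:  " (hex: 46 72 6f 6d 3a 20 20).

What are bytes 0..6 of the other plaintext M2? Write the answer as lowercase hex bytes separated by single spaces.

b0 84 85 63 50 4d a7

First, C1 ⊕ C2 = (M1 ⊕ K) ⊕ (M2 ⊕ K) = M1 ⊕ M2, so the key drops out. Then M2 = (M1 ⊕ M2) ⊕ M1 over the first 7 bytes.
byte 0: (c4 ⊕ 32) ⊕ 46 = f6 ⊕ 46 = b0
byte 1: (bc ⊕ 4a) ⊕ 72 = f6 ⊕ 72 = 84
byte 2: (12 ⊕ f8) ⊕ 6f = ea ⊕ 6f = 85
byte 3: (c9 ⊕ c7) ⊕ 6d = 0e ⊕ 6d = 63
byte 4: (98 ⊕ f2) ⊕ 3a = 6a ⊕ 3a = 50
byte 5: (f2 ⊕ 9f) ⊕ 20 = 6d ⊕ 20 = 4d
byte 6: (8e ⊕ 09) ⊕ 20 = 87 ⊕ 20 = a7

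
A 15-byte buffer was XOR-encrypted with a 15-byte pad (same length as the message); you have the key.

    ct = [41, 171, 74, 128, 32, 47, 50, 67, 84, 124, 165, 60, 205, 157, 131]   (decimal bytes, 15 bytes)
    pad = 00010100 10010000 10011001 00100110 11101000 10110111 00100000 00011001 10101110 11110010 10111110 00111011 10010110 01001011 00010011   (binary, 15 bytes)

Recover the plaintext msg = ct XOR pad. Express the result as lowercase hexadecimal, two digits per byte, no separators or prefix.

XOR is its own inverse, so applying the key byte-wise gives the result directly.
29 XOR 14 = 3d
ab XOR 90 = 3b
4a XOR 99 = d3
80 XOR 26 = a6
20 XOR e8 = c8
2f XOR b7 = 98
32 XOR 20 = 12
43 XOR 19 = 5a
54 XOR ae = fa
7c XOR f2 = 8e
a5 XOR be = 1b
3c XOR 3b = 07
cd XOR 96 = 5b
9d XOR 4b = d6
83 XOR 13 = 90

3d3bd3a6c898125afa8e1b075bd690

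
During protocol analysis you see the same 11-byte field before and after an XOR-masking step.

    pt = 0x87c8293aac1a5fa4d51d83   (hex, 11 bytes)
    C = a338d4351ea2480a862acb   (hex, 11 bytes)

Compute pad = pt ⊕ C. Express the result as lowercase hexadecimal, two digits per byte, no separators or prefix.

Since C = pt ⊕ pad, XORing both sides with pt gives pad = pt ⊕ C.
87 ⊕ a3 = 24
c8 ⊕ 38 = f0
29 ⊕ d4 = fd
3a ⊕ 35 = 0f
ac ⊕ 1e = b2
1a ⊕ a2 = b8
5f ⊕ 48 = 17
a4 ⊕ 0a = ae
d5 ⊕ 86 = 53
1d ⊕ 2a = 37
83 ⊕ cb = 48

24f0fd0fb2b817ae533748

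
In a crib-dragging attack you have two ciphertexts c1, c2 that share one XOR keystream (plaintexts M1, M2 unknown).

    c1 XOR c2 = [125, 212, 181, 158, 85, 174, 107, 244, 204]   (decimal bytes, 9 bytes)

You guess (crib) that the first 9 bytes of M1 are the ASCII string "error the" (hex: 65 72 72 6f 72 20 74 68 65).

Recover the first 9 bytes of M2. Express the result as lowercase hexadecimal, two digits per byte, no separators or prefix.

Since c1 ⊕ c2 = M1 ⊕ M2, XORing with the guessed M1 bytes yields the corresponding M2 bytes: M2 = (c1 ⊕ c2) ⊕ M1.
byte 0: 125 XOR 101 =  24
byte 1: 212 XOR 114 = 166
byte 2: 181 XOR 114 = 199
byte 3: 158 XOR 111 = 241
byte 4:  85 XOR 114 =  39
byte 5: 174 XOR  32 = 142
byte 6: 107 XOR 116 =  31
byte 7: 244 XOR 104 = 156
byte 8: 204 XOR 101 = 169

18a6c7f1278e1f9ca9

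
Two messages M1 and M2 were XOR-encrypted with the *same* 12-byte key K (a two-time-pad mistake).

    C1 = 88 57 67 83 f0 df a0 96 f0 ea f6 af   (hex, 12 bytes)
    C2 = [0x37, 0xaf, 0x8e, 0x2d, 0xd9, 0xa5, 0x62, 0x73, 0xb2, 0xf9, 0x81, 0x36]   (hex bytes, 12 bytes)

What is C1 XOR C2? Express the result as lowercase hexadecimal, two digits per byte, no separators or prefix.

bff8e9ae297ac2e542137799

C1 ⊕ C2 = (M1 ⊕ K) ⊕ (M2 ⊕ K) = M1 ⊕ M2 — the shared key cancels under XOR.
10001000 xor 00110111 = 10111111
01010111 xor 10101111 = 11111000
01100111 xor 10001110 = 11101001
10000011 xor 00101101 = 10101110
11110000 xor 11011001 = 00101001
11011111 xor 10100101 = 01111010
10100000 xor 01100010 = 11000010
10010110 xor 01110011 = 11100101
11110000 xor 10110010 = 01000010
11101010 xor 11111001 = 00010011
11110110 xor 10000001 = 01110111
10101111 xor 00110110 = 10011001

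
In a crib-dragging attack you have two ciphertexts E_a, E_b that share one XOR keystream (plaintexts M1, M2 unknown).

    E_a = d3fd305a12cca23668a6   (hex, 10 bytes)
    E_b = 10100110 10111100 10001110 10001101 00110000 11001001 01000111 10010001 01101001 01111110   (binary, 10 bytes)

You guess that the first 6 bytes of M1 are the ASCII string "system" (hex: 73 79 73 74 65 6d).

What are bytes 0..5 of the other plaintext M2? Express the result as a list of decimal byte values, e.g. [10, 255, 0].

[6, 56, 205, 163, 71, 104]

First, E_a ⊕ E_b = (M1 ⊕ K) ⊕ (M2 ⊕ K) = M1 ⊕ M2, so the key drops out. Then M2 = (M1 ⊕ M2) ⊕ M1 over the first 6 bytes.
byte 0: (d3 ⊕ a6) ⊕ 73 = 75 ⊕ 73 = 06
byte 1: (fd ⊕ bc) ⊕ 79 = 41 ⊕ 79 = 38
byte 2: (30 ⊕ 8e) ⊕ 73 = be ⊕ 73 = cd
byte 3: (5a ⊕ 8d) ⊕ 74 = d7 ⊕ 74 = a3
byte 4: (12 ⊕ 30) ⊕ 65 = 22 ⊕ 65 = 47
byte 5: (cc ⊕ c9) ⊕ 6d = 05 ⊕ 6d = 68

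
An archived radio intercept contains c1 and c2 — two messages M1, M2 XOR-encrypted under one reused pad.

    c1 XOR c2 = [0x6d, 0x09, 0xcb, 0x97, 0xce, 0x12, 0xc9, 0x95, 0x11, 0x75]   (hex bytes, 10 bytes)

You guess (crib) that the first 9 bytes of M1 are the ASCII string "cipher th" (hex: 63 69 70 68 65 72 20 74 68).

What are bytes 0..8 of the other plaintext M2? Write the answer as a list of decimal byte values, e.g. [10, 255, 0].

[14, 96, 187, 255, 171, 96, 233, 225, 121]

Since c1 ⊕ c2 = M1 ⊕ M2, XORing with the guessed M1 bytes yields the corresponding M2 bytes: M2 = (c1 ⊕ c2) ⊕ M1.
byte 0: 109 xor  99 =  14
byte 1:   9 xor 105 =  96
byte 2: 203 xor 112 = 187
byte 3: 151 xor 104 = 255
byte 4: 206 xor 101 = 171
byte 5:  18 xor 114 =  96
byte 6: 201 xor  32 = 233
byte 7: 149 xor 116 = 225
byte 8:  17 xor 104 = 121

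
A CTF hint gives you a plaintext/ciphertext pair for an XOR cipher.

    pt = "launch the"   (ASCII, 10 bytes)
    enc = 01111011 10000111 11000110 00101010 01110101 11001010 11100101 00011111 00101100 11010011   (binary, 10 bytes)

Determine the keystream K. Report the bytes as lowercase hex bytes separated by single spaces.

Since enc = pt ⊕ K, XORing both sides with pt gives K = pt ⊕ enc.
byte 0: 01101100 xor 01111011 = 00010111
byte 1: 01100001 xor 10000111 = 11100110
byte 2: 01110101 xor 11000110 = 10110011
byte 3: 01101110 xor 00101010 = 01000100
byte 4: 01100011 xor 01110101 = 00010110
byte 5: 01101000 xor 11001010 = 10100010
byte 6: 00100000 xor 11100101 = 11000101
byte 7: 01110100 xor 00011111 = 01101011
byte 8: 01101000 xor 00101100 = 01000100
byte 9: 01100101 xor 11010011 = 10110110

17 e6 b3 44 16 a2 c5 6b 44 b6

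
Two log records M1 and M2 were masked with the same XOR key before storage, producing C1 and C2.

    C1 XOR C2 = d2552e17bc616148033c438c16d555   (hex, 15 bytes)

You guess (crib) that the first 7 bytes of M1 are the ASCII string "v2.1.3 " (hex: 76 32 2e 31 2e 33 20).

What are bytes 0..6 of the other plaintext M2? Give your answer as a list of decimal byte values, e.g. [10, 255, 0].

[164, 103, 0, 38, 146, 82, 65]

Since C1 ⊕ C2 = M1 ⊕ M2, XORing with the guessed M1 bytes yields the corresponding M2 bytes: M2 = (C1 ⊕ C2) ⊕ M1.
210 ⊕ 118 = 164
 85 ⊕  50 = 103
 46 ⊕  46 =   0
 23 ⊕  49 =  38
188 ⊕  46 = 146
 97 ⊕  51 =  82
 97 ⊕  32 =  65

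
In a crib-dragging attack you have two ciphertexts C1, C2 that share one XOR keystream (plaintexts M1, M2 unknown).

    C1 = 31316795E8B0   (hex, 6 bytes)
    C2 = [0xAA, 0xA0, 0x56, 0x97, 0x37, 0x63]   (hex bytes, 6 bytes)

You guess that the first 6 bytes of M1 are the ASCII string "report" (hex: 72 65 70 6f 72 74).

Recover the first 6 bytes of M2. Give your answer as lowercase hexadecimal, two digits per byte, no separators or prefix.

First, C1 ⊕ C2 = (M1 ⊕ K) ⊕ (M2 ⊕ K) = M1 ⊕ M2, so the key drops out. Then M2 = (M1 ⊕ M2) ⊕ M1 over the first 6 bytes.
byte 0: (31 ^ aa) ^ 72 = 9b ^ 72 = e9
byte 1: (31 ^ a0) ^ 65 = 91 ^ 65 = f4
byte 2: (67 ^ 56) ^ 70 = 31 ^ 70 = 41
byte 3: (95 ^ 97) ^ 6f = 02 ^ 6f = 6d
byte 4: (e8 ^ 37) ^ 72 = df ^ 72 = ad
byte 5: (b0 ^ 63) ^ 74 = d3 ^ 74 = a7

e9f4416dada7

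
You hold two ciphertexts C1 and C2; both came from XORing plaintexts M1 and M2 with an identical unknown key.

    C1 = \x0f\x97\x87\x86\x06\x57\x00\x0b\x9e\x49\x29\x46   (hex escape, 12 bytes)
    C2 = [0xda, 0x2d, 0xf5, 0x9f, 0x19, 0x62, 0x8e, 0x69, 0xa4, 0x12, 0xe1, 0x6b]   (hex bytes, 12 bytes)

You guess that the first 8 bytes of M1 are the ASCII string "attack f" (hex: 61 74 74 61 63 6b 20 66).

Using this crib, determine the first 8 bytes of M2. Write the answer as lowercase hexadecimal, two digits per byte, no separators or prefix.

First, C1 ⊕ C2 = (M1 ⊕ K) ⊕ (M2 ⊕ K) = M1 ⊕ M2, so the key drops out. Then M2 = (M1 ⊕ M2) ⊕ M1 over the first 8 bytes.
byte 0: (0f ^ da) ^ 61 = d5 ^ 61 = b4
byte 1: (97 ^ 2d) ^ 74 = ba ^ 74 = ce
byte 2: (87 ^ f5) ^ 74 = 72 ^ 74 = 06
byte 3: (86 ^ 9f) ^ 61 = 19 ^ 61 = 78
byte 4: (06 ^ 19) ^ 63 = 1f ^ 63 = 7c
byte 5: (57 ^ 62) ^ 6b = 35 ^ 6b = 5e
byte 6: (00 ^ 8e) ^ 20 = 8e ^ 20 = ae
byte 7: (0b ^ 69) ^ 66 = 62 ^ 66 = 04

b4ce06787c5eae04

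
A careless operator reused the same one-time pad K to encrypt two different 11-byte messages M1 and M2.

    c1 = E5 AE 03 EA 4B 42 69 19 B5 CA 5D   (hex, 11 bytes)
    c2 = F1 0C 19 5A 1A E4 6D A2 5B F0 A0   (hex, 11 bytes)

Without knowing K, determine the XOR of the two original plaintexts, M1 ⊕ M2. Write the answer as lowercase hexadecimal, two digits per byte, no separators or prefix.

14a21ab051a604bbee3afd

c1 ⊕ c2 = (M1 ⊕ K) ⊕ (M2 ⊕ K) = M1 ⊕ M2 — the shared key cancels under XOR.
11100101 ⊕ 11110001 = 00010100
10101110 ⊕ 00001100 = 10100010
00000011 ⊕ 00011001 = 00011010
11101010 ⊕ 01011010 = 10110000
01001011 ⊕ 00011010 = 01010001
01000010 ⊕ 11100100 = 10100110
01101001 ⊕ 01101101 = 00000100
00011001 ⊕ 10100010 = 10111011
10110101 ⊕ 01011011 = 11101110
11001010 ⊕ 11110000 = 00111010
01011101 ⊕ 10100000 = 11111101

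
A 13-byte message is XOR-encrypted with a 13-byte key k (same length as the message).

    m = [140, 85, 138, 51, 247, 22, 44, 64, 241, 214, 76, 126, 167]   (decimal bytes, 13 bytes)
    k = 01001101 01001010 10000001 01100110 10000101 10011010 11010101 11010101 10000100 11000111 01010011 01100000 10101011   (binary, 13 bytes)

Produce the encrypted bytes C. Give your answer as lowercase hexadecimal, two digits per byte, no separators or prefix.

XOR is its own inverse, so applying the key byte-wise gives the result directly.
8c ^ 4d = c1
55 ^ 4a = 1f
8a ^ 81 = 0b
33 ^ 66 = 55
f7 ^ 85 = 72
16 ^ 9a = 8c
2c ^ d5 = f9
40 ^ d5 = 95
f1 ^ 84 = 75
d6 ^ c7 = 11
4c ^ 53 = 1f
7e ^ 60 = 1e
a7 ^ ab = 0c

c11f0b55728cf99575111f1e0c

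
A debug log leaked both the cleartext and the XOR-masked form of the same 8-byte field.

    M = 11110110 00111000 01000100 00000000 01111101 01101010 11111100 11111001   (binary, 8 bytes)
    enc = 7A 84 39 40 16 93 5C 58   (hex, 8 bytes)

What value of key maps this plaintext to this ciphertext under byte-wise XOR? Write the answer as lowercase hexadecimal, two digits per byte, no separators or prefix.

8cbc7d406bf9a0a1

Since enc = M ⊕ key, XORing both sides with M gives key = M ⊕ enc.
f6 ^ 7a = 8c
38 ^ 84 = bc
44 ^ 39 = 7d
00 ^ 40 = 40
7d ^ 16 = 6b
6a ^ 93 = f9
fc ^ 5c = a0
f9 ^ 58 = a1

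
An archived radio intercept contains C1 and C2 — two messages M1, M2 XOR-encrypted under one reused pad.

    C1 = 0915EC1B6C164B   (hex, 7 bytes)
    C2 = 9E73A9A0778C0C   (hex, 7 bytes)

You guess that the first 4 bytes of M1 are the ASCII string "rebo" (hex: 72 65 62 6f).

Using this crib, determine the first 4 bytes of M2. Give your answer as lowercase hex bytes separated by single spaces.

e5 03 27 d4

First, C1 ⊕ C2 = (M1 ⊕ K) ⊕ (M2 ⊕ K) = M1 ⊕ M2, so the key drops out. Then M2 = (M1 ⊕ M2) ⊕ M1 over the first 4 bytes.
byte 0: (09 XOR 9e) XOR 72 = 97 XOR 72 = e5
byte 1: (15 XOR 73) XOR 65 = 66 XOR 65 = 03
byte 2: (ec XOR a9) XOR 62 = 45 XOR 62 = 27
byte 3: (1b XOR a0) XOR 6f = bb XOR 6f = d4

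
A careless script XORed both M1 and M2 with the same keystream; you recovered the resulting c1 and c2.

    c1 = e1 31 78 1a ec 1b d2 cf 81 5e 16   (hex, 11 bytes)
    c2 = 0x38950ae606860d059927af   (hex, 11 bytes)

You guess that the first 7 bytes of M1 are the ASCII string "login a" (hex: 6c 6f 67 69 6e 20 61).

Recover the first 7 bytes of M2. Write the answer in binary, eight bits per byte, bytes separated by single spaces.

First, c1 ⊕ c2 = (M1 ⊕ K) ⊕ (M2 ⊕ K) = M1 ⊕ M2, so the key drops out. Then M2 = (M1 ⊕ M2) ⊕ M1 over the first 7 bytes.
byte 0: (e1 ^ 38) ^ 6c = d9 ^ 6c = b5
byte 1: (31 ^ 95) ^ 6f = a4 ^ 6f = cb
byte 2: (78 ^ 0a) ^ 67 = 72 ^ 67 = 15
byte 3: (1a ^ e6) ^ 69 = fc ^ 69 = 95
byte 4: (ec ^ 06) ^ 6e = ea ^ 6e = 84
byte 5: (1b ^ 86) ^ 20 = 9d ^ 20 = bd
byte 6: (d2 ^ 0d) ^ 61 = df ^ 61 = be

10110101 11001011 00010101 10010101 10000100 10111101 10111110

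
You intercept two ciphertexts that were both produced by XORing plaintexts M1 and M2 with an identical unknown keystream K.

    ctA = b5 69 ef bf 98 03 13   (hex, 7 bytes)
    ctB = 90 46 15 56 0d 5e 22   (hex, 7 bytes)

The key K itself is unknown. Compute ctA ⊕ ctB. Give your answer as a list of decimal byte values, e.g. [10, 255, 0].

[37, 47, 250, 233, 149, 93, 49]

ctA ⊕ ctB = (M1 ⊕ K) ⊕ (M2 ⊕ K) = M1 ⊕ M2 — the shared key cancels under XOR.
10110101 xor 10010000 = 00100101
01101001 xor 01000110 = 00101111
11101111 xor 00010101 = 11111010
10111111 xor 01010110 = 11101001
10011000 xor 00001101 = 10010101
00000011 xor 01011110 = 01011101
00010011 xor 00100010 = 00110001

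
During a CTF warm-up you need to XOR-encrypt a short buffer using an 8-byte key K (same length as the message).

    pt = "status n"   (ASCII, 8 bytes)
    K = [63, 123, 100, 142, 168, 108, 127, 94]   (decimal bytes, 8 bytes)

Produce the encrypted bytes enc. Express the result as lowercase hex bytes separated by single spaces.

115 ^  63 =  76
116 ^ 123 =  15
 97 ^ 100 =   5
116 ^ 142 = 250
117 ^ 168 = 221
115 ^ 108 =  31
 32 ^ 127 =  95
110 ^  94 =  48

4c 0f 05 fa dd 1f 5f 30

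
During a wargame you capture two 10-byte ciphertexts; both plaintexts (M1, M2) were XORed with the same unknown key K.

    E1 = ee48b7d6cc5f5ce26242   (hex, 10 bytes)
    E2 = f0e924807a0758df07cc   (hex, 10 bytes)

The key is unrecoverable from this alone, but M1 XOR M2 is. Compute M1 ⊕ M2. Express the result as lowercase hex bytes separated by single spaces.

1e a1 93 56 b6 58 04 3d 65 8e

E1 ⊕ E2 = (M1 ⊕ K) ⊕ (M2 ⊕ K) = M1 ⊕ M2 — the shared key cancels under XOR.
11101110 XOR 11110000 = 00011110
01001000 XOR 11101001 = 10100001
10110111 XOR 00100100 = 10010011
11010110 XOR 10000000 = 01010110
11001100 XOR 01111010 = 10110110
01011111 XOR 00000111 = 01011000
01011100 XOR 01011000 = 00000100
11100010 XOR 11011111 = 00111101
01100010 XOR 00000111 = 01100101
01000010 XOR 11001100 = 10001110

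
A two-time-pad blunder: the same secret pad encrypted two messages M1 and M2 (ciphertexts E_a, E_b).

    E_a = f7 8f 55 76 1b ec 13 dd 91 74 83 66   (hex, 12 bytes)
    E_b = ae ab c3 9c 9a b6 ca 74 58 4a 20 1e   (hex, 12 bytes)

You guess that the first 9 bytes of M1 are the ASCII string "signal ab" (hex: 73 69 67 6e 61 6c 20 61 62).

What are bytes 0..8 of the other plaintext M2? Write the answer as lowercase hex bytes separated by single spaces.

First, E_a ⊕ E_b = (M1 ⊕ K) ⊕ (M2 ⊕ K) = M1 ⊕ M2, so the key drops out. Then M2 = (M1 ⊕ M2) ⊕ M1 over the first 9 bytes.
byte 0: (f7 XOR ae) XOR 73 = 59 XOR 73 = 2a
byte 1: (8f XOR ab) XOR 69 = 24 XOR 69 = 4d
byte 2: (55 XOR c3) XOR 67 = 96 XOR 67 = f1
byte 3: (76 XOR 9c) XOR 6e = ea XOR 6e = 84
byte 4: (1b XOR 9a) XOR 61 = 81 XOR 61 = e0
byte 5: (ec XOR b6) XOR 6c = 5a XOR 6c = 36
byte 6: (13 XOR ca) XOR 20 = d9 XOR 20 = f9
byte 7: (dd XOR 74) XOR 61 = a9 XOR 61 = c8
byte 8: (91 XOR 58) XOR 62 = c9 XOR 62 = ab

2a 4d f1 84 e0 36 f9 c8 ab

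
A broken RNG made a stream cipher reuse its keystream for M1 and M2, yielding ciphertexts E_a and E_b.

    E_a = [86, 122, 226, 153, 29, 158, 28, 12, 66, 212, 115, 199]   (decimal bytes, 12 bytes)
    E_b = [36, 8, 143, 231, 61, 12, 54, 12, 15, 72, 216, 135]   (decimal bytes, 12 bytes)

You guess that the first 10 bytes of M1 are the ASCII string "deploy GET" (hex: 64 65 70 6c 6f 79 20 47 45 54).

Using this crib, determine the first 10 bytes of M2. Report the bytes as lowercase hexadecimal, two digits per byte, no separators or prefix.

16171d124feb0a4708c8

First, E_a ⊕ E_b = (M1 ⊕ K) ⊕ (M2 ⊕ K) = M1 ⊕ M2, so the key drops out. Then M2 = (M1 ⊕ M2) ⊕ M1 over the first 10 bytes.
byte 0: (56 ⊕ 24) ⊕ 64 = 72 ⊕ 64 = 16
byte 1: (7a ⊕ 08) ⊕ 65 = 72 ⊕ 65 = 17
byte 2: (e2 ⊕ 8f) ⊕ 70 = 6d ⊕ 70 = 1d
byte 3: (99 ⊕ e7) ⊕ 6c = 7e ⊕ 6c = 12
byte 4: (1d ⊕ 3d) ⊕ 6f = 20 ⊕ 6f = 4f
byte 5: (9e ⊕ 0c) ⊕ 79 = 92 ⊕ 79 = eb
byte 6: (1c ⊕ 36) ⊕ 20 = 2a ⊕ 20 = 0a
byte 7: (0c ⊕ 0c) ⊕ 47 = 00 ⊕ 47 = 47
byte 8: (42 ⊕ 0f) ⊕ 45 = 4d ⊕ 45 = 08
byte 9: (d4 ⊕ 48) ⊕ 54 = 9c ⊕ 54 = c8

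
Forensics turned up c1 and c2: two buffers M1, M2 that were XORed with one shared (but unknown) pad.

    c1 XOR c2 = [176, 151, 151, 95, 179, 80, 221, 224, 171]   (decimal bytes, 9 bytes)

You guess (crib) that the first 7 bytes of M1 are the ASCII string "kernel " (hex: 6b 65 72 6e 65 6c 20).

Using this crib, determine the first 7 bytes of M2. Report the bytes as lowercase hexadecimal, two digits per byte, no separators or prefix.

dbf2e531d63cfd

Since c1 ⊕ c2 = M1 ⊕ M2, XORing with the guessed M1 bytes yields the corresponding M2 bytes: M2 = (c1 ⊕ c2) ⊕ M1.
176 xor 107 = 219
151 xor 101 = 242
151 xor 114 = 229
 95 xor 110 =  49
179 xor 101 = 214
 80 xor 108 =  60
221 xor  32 = 253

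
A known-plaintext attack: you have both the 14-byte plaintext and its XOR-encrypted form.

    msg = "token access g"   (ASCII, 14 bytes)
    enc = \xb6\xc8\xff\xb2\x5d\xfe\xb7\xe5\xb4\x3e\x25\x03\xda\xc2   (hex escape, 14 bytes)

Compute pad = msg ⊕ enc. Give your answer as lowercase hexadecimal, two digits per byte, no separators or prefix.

Since enc = msg ⊕ pad, XORing both sides with msg gives pad = msg ⊕ enc.
74 ^ b6 = c2
6f ^ c8 = a7
6b ^ ff = 94
65 ^ b2 = d7
6e ^ 5d = 33
20 ^ fe = de
61 ^ b7 = d6
63 ^ e5 = 86
63 ^ b4 = d7
65 ^ 3e = 5b
73 ^ 25 = 56
73 ^ 03 = 70
20 ^ da = fa
67 ^ c2 = a5

c2a794d733ded686d75b5670faa5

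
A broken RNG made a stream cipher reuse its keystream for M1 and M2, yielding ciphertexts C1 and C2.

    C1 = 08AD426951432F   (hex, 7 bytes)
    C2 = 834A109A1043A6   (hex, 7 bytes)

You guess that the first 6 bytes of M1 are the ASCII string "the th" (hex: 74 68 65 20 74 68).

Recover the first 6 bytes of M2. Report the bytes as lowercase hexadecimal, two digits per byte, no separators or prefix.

First, C1 ⊕ C2 = (M1 ⊕ K) ⊕ (M2 ⊕ K) = M1 ⊕ M2, so the key drops out. Then M2 = (M1 ⊕ M2) ⊕ M1 over the first 6 bytes.
byte 0: (08 XOR 83) XOR 74 = 8b XOR 74 = ff
byte 1: (ad XOR 4a) XOR 68 = e7 XOR 68 = 8f
byte 2: (42 XOR 10) XOR 65 = 52 XOR 65 = 37
byte 3: (69 XOR 9a) XOR 20 = f3 XOR 20 = d3
byte 4: (51 XOR 10) XOR 74 = 41 XOR 74 = 35
byte 5: (43 XOR 43) XOR 68 = 00 XOR 68 = 68

ff8f37d33568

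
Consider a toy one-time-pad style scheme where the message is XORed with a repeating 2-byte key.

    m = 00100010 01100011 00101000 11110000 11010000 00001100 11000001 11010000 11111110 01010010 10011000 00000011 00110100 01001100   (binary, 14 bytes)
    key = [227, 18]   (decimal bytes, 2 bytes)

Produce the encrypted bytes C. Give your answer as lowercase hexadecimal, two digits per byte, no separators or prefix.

c171cbe2331e22c21d407b11d75e

The 2-byte key repeats, so the effective keystream is e3 12 e3 12 e3 12 e3 12 e3 12 e3 12 e3 12.
byte 0: 00100010 ⊕ 11100011 = 11000001
byte 1: 01100011 ⊕ 00010010 = 01110001
byte 2: 00101000 ⊕ 11100011 = 11001011
byte 3: 11110000 ⊕ 00010010 = 11100010
byte 4: 11010000 ⊕ 11100011 = 00110011
byte 5: 00001100 ⊕ 00010010 = 00011110
byte 6: 11000001 ⊕ 11100011 = 00100010
byte 7: 11010000 ⊕ 00010010 = 11000010
byte 8: 11111110 ⊕ 11100011 = 00011101
byte 9: 01010010 ⊕ 00010010 = 01000000
byte 10: 10011000 ⊕ 11100011 = 01111011
byte 11: 00000011 ⊕ 00010010 = 00010001
byte 12: 00110100 ⊕ 11100011 = 11010111
byte 13: 01001100 ⊕ 00010010 = 01011110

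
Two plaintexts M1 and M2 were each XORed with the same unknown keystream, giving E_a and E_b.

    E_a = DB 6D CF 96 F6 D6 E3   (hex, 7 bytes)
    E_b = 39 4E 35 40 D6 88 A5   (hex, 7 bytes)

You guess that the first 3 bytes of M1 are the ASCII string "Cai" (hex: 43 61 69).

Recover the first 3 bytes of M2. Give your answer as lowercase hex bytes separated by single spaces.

First, E_a ⊕ E_b = (M1 ⊕ K) ⊕ (M2 ⊕ K) = M1 ⊕ M2, so the key drops out. Then M2 = (M1 ⊕ M2) ⊕ M1 over the first 3 bytes.
byte 0: (db ^ 39) ^ 43 = e2 ^ 43 = a1
byte 1: (6d ^ 4e) ^ 61 = 23 ^ 61 = 42
byte 2: (cf ^ 35) ^ 69 = fa ^ 69 = 93

a1 42 93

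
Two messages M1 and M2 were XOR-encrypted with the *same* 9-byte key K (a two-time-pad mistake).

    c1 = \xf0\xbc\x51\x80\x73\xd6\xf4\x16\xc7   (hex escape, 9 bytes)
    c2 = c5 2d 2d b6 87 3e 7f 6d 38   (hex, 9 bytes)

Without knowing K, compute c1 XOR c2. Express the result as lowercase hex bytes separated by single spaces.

35 91 7c 36 f4 e8 8b 7b ff

c1 ⊕ c2 = (M1 ⊕ K) ⊕ (M2 ⊕ K) = M1 ⊕ M2 — the shared key cancels under XOR.
byte 0: 11110000 XOR 11000101 = 00110101
byte 1: 10111100 XOR 00101101 = 10010001
byte 2: 01010001 XOR 00101101 = 01111100
byte 3: 10000000 XOR 10110110 = 00110110
byte 4: 01110011 XOR 10000111 = 11110100
byte 5: 11010110 XOR 00111110 = 11101000
byte 6: 11110100 XOR 01111111 = 10001011
byte 7: 00010110 XOR 01101101 = 01111011
byte 8: 11000111 XOR 00111000 = 11111111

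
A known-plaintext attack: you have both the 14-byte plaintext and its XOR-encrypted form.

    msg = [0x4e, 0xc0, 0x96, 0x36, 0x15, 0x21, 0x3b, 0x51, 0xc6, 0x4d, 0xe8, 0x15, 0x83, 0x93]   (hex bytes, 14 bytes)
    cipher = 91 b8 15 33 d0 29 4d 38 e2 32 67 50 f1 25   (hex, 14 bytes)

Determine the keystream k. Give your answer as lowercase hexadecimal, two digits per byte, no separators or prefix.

df788305c5087669247f8f4572b6

Since cipher = msg ⊕ k, XORing both sides with msg gives k = msg ⊕ cipher.
4e XOR 91 = df
c0 XOR b8 = 78
96 XOR 15 = 83
36 XOR 33 = 05
15 XOR d0 = c5
21 XOR 29 = 08
3b XOR 4d = 76
51 XOR 38 = 69
c6 XOR e2 = 24
4d XOR 32 = 7f
e8 XOR 67 = 8f
15 XOR 50 = 45
83 XOR f1 = 72
93 XOR 25 = b6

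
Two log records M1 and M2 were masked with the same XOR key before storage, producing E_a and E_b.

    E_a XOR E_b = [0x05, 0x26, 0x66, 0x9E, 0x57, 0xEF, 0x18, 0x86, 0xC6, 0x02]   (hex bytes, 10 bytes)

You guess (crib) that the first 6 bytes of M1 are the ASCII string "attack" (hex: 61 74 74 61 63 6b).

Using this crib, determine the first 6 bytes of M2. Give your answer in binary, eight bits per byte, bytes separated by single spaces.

01100100 01010010 00010010 11111111 00110100 10000100

Since E_a ⊕ E_b = M1 ⊕ M2, XORing with the guessed M1 bytes yields the corresponding M2 bytes: M2 = (E_a ⊕ E_b) ⊕ M1.
byte 0: 05 XOR 61 = 64
byte 1: 26 XOR 74 = 52
byte 2: 66 XOR 74 = 12
byte 3: 9e XOR 61 = ff
byte 4: 57 XOR 63 = 34
byte 5: ef XOR 6b = 84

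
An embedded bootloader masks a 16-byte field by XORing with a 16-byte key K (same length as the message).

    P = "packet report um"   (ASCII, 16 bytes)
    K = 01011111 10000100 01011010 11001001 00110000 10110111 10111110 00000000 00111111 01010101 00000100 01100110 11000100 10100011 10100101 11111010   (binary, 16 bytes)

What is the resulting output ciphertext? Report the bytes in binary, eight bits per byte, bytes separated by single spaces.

00101111 11100101 00111001 10100010 01010101 11000011 10011110 01110010 01011010 00100101 01101011 00010100 10110000 10000011 11010000 10010111

XOR is its own inverse, so applying the key byte-wise gives the result directly.
112 ⊕  95 =  47
 97 ⊕ 132 = 229
 99 ⊕  90 =  57
107 ⊕ 201 = 162
101 ⊕  48 =  85
116 ⊕ 183 = 195
 32 ⊕ 190 = 158
114 ⊕   0 = 114
101 ⊕  63 =  90
112 ⊕  85 =  37
111 ⊕   4 = 107
114 ⊕ 102 =  20
116 ⊕ 196 = 176
 32 ⊕ 163 = 131
117 ⊕ 165 = 208
109 ⊕ 250 = 151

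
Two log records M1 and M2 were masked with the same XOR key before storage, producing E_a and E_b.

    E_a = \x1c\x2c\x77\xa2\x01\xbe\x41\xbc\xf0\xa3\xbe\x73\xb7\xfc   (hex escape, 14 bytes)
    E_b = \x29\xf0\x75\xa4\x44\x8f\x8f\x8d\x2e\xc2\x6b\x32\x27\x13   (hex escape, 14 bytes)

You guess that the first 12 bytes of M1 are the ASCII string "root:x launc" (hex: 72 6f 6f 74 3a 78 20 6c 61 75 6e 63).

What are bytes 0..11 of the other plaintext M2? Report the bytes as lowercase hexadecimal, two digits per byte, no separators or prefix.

47b36d727f49ee5dbf14bb22

First, E_a ⊕ E_b = (M1 ⊕ K) ⊕ (M2 ⊕ K) = M1 ⊕ M2, so the key drops out. Then M2 = (M1 ⊕ M2) ⊕ M1 over the first 12 bytes.
byte 0: (1c xor 29) xor 72 = 35 xor 72 = 47
byte 1: (2c xor f0) xor 6f = dc xor 6f = b3
byte 2: (77 xor 75) xor 6f = 02 xor 6f = 6d
byte 3: (a2 xor a4) xor 74 = 06 xor 74 = 72
byte 4: (01 xor 44) xor 3a = 45 xor 3a = 7f
byte 5: (be xor 8f) xor 78 = 31 xor 78 = 49
byte 6: (41 xor 8f) xor 20 = ce xor 20 = ee
byte 7: (bc xor 8d) xor 6c = 31 xor 6c = 5d
byte 8: (f0 xor 2e) xor 61 = de xor 61 = bf
byte 9: (a3 xor c2) xor 75 = 61 xor 75 = 14
byte 10: (be xor 6b) xor 6e = d5 xor 6e = bb
byte 11: (73 xor 32) xor 63 = 41 xor 63 = 22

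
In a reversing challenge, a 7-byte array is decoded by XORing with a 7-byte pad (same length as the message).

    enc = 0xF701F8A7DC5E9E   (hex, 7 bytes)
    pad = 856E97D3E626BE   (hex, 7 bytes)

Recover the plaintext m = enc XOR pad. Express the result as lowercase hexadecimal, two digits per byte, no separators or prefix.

726f6f743a7820

XOR is its own inverse, so applying the key byte-wise gives the result directly.
byte 0: 247 xor 133 = 114
byte 1:   1 xor 110 = 111
byte 2: 248 xor 151 = 111
byte 3: 167 xor 211 = 116
byte 4: 220 xor 230 =  58
byte 5:  94 xor  38 = 120
byte 6: 158 xor 190 =  32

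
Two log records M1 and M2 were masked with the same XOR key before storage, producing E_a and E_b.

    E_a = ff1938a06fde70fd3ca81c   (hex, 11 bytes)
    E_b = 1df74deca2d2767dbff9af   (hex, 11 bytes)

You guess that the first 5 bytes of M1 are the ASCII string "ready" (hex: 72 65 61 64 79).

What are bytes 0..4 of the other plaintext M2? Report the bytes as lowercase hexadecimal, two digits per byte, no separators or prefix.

908b1428b4

First, E_a ⊕ E_b = (M1 ⊕ K) ⊕ (M2 ⊕ K) = M1 ⊕ M2, so the key drops out. Then M2 = (M1 ⊕ M2) ⊕ M1 over the first 5 bytes.
byte 0: (ff ^ 1d) ^ 72 = e2 ^ 72 = 90
byte 1: (19 ^ f7) ^ 65 = ee ^ 65 = 8b
byte 2: (38 ^ 4d) ^ 61 = 75 ^ 61 = 14
byte 3: (a0 ^ ec) ^ 64 = 4c ^ 64 = 28
byte 4: (6f ^ a2) ^ 79 = cd ^ 79 = b4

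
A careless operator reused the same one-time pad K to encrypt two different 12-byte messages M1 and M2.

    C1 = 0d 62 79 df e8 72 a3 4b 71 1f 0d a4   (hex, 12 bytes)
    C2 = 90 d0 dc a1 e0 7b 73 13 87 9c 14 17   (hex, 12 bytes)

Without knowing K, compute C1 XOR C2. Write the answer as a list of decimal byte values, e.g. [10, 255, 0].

C1 ⊕ C2 = (M1 ⊕ K) ⊕ (M2 ⊕ K) = M1 ⊕ M2 — the shared key cancels under XOR.
00001101 xor 10010000 = 10011101
01100010 xor 11010000 = 10110010
01111001 xor 11011100 = 10100101
11011111 xor 10100001 = 01111110
11101000 xor 11100000 = 00001000
01110010 xor 01111011 = 00001001
10100011 xor 01110011 = 11010000
01001011 xor 00010011 = 01011000
01110001 xor 10000111 = 11110110
00011111 xor 10011100 = 10000011
00001101 xor 00010100 = 00011001
10100100 xor 00010111 = 10110011

[157, 178, 165, 126, 8, 9, 208, 88, 246, 131, 25, 179]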